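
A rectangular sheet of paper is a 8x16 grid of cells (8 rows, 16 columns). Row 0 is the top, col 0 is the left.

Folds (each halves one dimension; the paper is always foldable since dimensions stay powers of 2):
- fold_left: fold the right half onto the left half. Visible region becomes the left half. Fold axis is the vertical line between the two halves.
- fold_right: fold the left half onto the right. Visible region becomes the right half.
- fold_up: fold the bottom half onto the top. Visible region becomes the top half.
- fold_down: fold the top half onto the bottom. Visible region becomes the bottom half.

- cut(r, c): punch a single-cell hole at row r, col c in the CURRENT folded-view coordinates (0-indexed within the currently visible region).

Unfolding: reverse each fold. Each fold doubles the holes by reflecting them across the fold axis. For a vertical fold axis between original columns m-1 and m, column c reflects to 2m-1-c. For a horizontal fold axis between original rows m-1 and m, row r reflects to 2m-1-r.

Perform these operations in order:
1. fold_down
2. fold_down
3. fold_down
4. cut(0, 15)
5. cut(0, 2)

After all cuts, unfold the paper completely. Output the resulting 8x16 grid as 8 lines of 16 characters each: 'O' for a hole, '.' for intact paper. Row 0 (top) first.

Op 1 fold_down: fold axis h@4; visible region now rows[4,8) x cols[0,16) = 4x16
Op 2 fold_down: fold axis h@6; visible region now rows[6,8) x cols[0,16) = 2x16
Op 3 fold_down: fold axis h@7; visible region now rows[7,8) x cols[0,16) = 1x16
Op 4 cut(0, 15): punch at orig (7,15); cuts so far [(7, 15)]; region rows[7,8) x cols[0,16) = 1x16
Op 5 cut(0, 2): punch at orig (7,2); cuts so far [(7, 2), (7, 15)]; region rows[7,8) x cols[0,16) = 1x16
Unfold 1 (reflect across h@7): 4 holes -> [(6, 2), (6, 15), (7, 2), (7, 15)]
Unfold 2 (reflect across h@6): 8 holes -> [(4, 2), (4, 15), (5, 2), (5, 15), (6, 2), (6, 15), (7, 2), (7, 15)]
Unfold 3 (reflect across h@4): 16 holes -> [(0, 2), (0, 15), (1, 2), (1, 15), (2, 2), (2, 15), (3, 2), (3, 15), (4, 2), (4, 15), (5, 2), (5, 15), (6, 2), (6, 15), (7, 2), (7, 15)]

Answer: ..O............O
..O............O
..O............O
..O............O
..O............O
..O............O
..O............O
..O............O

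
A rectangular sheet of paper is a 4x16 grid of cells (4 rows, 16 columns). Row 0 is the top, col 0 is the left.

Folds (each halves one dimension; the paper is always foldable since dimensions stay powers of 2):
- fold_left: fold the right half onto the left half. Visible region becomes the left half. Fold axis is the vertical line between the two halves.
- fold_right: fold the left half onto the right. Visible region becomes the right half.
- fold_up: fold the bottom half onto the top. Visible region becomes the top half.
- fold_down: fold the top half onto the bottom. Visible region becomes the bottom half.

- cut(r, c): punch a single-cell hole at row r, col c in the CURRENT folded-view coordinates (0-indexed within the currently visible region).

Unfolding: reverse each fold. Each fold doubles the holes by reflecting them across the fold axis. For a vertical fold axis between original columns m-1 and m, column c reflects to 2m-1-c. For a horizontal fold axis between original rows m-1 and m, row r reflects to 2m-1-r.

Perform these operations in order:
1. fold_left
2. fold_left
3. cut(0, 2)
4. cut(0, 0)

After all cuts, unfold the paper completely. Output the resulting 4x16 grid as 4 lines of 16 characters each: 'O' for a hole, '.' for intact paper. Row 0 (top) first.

Op 1 fold_left: fold axis v@8; visible region now rows[0,4) x cols[0,8) = 4x8
Op 2 fold_left: fold axis v@4; visible region now rows[0,4) x cols[0,4) = 4x4
Op 3 cut(0, 2): punch at orig (0,2); cuts so far [(0, 2)]; region rows[0,4) x cols[0,4) = 4x4
Op 4 cut(0, 0): punch at orig (0,0); cuts so far [(0, 0), (0, 2)]; region rows[0,4) x cols[0,4) = 4x4
Unfold 1 (reflect across v@4): 4 holes -> [(0, 0), (0, 2), (0, 5), (0, 7)]
Unfold 2 (reflect across v@8): 8 holes -> [(0, 0), (0, 2), (0, 5), (0, 7), (0, 8), (0, 10), (0, 13), (0, 15)]

Answer: O.O..O.OO.O..O.O
................
................
................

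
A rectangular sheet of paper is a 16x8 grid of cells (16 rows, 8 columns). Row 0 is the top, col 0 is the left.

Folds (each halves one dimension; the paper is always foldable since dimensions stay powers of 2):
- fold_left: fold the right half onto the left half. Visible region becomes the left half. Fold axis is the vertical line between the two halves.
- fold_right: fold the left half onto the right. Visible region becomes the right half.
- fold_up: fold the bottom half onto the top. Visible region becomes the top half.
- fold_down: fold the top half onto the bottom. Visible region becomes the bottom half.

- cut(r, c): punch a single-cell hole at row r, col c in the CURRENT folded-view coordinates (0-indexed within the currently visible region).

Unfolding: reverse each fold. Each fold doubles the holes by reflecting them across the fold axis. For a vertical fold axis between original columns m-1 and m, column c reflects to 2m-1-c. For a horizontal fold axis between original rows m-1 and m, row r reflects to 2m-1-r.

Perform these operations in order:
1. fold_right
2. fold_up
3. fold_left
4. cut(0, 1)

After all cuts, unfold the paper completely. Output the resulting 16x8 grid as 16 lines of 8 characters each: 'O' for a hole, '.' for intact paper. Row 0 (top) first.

Answer: .OO..OO.
........
........
........
........
........
........
........
........
........
........
........
........
........
........
.OO..OO.

Derivation:
Op 1 fold_right: fold axis v@4; visible region now rows[0,16) x cols[4,8) = 16x4
Op 2 fold_up: fold axis h@8; visible region now rows[0,8) x cols[4,8) = 8x4
Op 3 fold_left: fold axis v@6; visible region now rows[0,8) x cols[4,6) = 8x2
Op 4 cut(0, 1): punch at orig (0,5); cuts so far [(0, 5)]; region rows[0,8) x cols[4,6) = 8x2
Unfold 1 (reflect across v@6): 2 holes -> [(0, 5), (0, 6)]
Unfold 2 (reflect across h@8): 4 holes -> [(0, 5), (0, 6), (15, 5), (15, 6)]
Unfold 3 (reflect across v@4): 8 holes -> [(0, 1), (0, 2), (0, 5), (0, 6), (15, 1), (15, 2), (15, 5), (15, 6)]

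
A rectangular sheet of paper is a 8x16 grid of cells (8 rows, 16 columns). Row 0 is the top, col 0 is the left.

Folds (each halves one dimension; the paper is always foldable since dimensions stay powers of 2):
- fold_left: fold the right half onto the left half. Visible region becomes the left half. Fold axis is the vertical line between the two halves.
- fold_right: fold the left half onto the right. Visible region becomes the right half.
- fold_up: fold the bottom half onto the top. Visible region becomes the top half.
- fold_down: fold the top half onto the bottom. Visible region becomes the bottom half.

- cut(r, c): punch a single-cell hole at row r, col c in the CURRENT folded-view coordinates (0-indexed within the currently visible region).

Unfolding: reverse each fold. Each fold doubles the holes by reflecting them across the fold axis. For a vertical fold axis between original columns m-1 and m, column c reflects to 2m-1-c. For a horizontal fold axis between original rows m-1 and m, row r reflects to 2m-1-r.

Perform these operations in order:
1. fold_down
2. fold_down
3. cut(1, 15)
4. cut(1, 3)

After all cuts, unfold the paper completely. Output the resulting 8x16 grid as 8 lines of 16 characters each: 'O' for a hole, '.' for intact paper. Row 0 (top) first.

Answer: ...O...........O
................
................
...O...........O
...O...........O
................
................
...O...........O

Derivation:
Op 1 fold_down: fold axis h@4; visible region now rows[4,8) x cols[0,16) = 4x16
Op 2 fold_down: fold axis h@6; visible region now rows[6,8) x cols[0,16) = 2x16
Op 3 cut(1, 15): punch at orig (7,15); cuts so far [(7, 15)]; region rows[6,8) x cols[0,16) = 2x16
Op 4 cut(1, 3): punch at orig (7,3); cuts so far [(7, 3), (7, 15)]; region rows[6,8) x cols[0,16) = 2x16
Unfold 1 (reflect across h@6): 4 holes -> [(4, 3), (4, 15), (7, 3), (7, 15)]
Unfold 2 (reflect across h@4): 8 holes -> [(0, 3), (0, 15), (3, 3), (3, 15), (4, 3), (4, 15), (7, 3), (7, 15)]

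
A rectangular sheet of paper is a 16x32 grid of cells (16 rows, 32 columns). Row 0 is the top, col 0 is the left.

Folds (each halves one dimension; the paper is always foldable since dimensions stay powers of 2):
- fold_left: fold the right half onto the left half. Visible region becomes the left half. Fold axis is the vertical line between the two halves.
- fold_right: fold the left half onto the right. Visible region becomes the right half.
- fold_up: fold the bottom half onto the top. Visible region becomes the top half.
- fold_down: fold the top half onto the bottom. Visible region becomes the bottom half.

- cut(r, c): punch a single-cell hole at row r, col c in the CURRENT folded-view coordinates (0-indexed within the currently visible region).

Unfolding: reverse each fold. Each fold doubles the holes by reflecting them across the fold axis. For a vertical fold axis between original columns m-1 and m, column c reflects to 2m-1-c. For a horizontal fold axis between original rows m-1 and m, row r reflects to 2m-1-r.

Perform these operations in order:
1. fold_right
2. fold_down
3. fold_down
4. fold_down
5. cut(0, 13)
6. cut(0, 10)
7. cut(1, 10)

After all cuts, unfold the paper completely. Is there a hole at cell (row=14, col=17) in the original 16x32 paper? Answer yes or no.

Answer: no

Derivation:
Op 1 fold_right: fold axis v@16; visible region now rows[0,16) x cols[16,32) = 16x16
Op 2 fold_down: fold axis h@8; visible region now rows[8,16) x cols[16,32) = 8x16
Op 3 fold_down: fold axis h@12; visible region now rows[12,16) x cols[16,32) = 4x16
Op 4 fold_down: fold axis h@14; visible region now rows[14,16) x cols[16,32) = 2x16
Op 5 cut(0, 13): punch at orig (14,29); cuts so far [(14, 29)]; region rows[14,16) x cols[16,32) = 2x16
Op 6 cut(0, 10): punch at orig (14,26); cuts so far [(14, 26), (14, 29)]; region rows[14,16) x cols[16,32) = 2x16
Op 7 cut(1, 10): punch at orig (15,26); cuts so far [(14, 26), (14, 29), (15, 26)]; region rows[14,16) x cols[16,32) = 2x16
Unfold 1 (reflect across h@14): 6 holes -> [(12, 26), (13, 26), (13, 29), (14, 26), (14, 29), (15, 26)]
Unfold 2 (reflect across h@12): 12 holes -> [(8, 26), (9, 26), (9, 29), (10, 26), (10, 29), (11, 26), (12, 26), (13, 26), (13, 29), (14, 26), (14, 29), (15, 26)]
Unfold 3 (reflect across h@8): 24 holes -> [(0, 26), (1, 26), (1, 29), (2, 26), (2, 29), (3, 26), (4, 26), (5, 26), (5, 29), (6, 26), (6, 29), (7, 26), (8, 26), (9, 26), (9, 29), (10, 26), (10, 29), (11, 26), (12, 26), (13, 26), (13, 29), (14, 26), (14, 29), (15, 26)]
Unfold 4 (reflect across v@16): 48 holes -> [(0, 5), (0, 26), (1, 2), (1, 5), (1, 26), (1, 29), (2, 2), (2, 5), (2, 26), (2, 29), (3, 5), (3, 26), (4, 5), (4, 26), (5, 2), (5, 5), (5, 26), (5, 29), (6, 2), (6, 5), (6, 26), (6, 29), (7, 5), (7, 26), (8, 5), (8, 26), (9, 2), (9, 5), (9, 26), (9, 29), (10, 2), (10, 5), (10, 26), (10, 29), (11, 5), (11, 26), (12, 5), (12, 26), (13, 2), (13, 5), (13, 26), (13, 29), (14, 2), (14, 5), (14, 26), (14, 29), (15, 5), (15, 26)]
Holes: [(0, 5), (0, 26), (1, 2), (1, 5), (1, 26), (1, 29), (2, 2), (2, 5), (2, 26), (2, 29), (3, 5), (3, 26), (4, 5), (4, 26), (5, 2), (5, 5), (5, 26), (5, 29), (6, 2), (6, 5), (6, 26), (6, 29), (7, 5), (7, 26), (8, 5), (8, 26), (9, 2), (9, 5), (9, 26), (9, 29), (10, 2), (10, 5), (10, 26), (10, 29), (11, 5), (11, 26), (12, 5), (12, 26), (13, 2), (13, 5), (13, 26), (13, 29), (14, 2), (14, 5), (14, 26), (14, 29), (15, 5), (15, 26)]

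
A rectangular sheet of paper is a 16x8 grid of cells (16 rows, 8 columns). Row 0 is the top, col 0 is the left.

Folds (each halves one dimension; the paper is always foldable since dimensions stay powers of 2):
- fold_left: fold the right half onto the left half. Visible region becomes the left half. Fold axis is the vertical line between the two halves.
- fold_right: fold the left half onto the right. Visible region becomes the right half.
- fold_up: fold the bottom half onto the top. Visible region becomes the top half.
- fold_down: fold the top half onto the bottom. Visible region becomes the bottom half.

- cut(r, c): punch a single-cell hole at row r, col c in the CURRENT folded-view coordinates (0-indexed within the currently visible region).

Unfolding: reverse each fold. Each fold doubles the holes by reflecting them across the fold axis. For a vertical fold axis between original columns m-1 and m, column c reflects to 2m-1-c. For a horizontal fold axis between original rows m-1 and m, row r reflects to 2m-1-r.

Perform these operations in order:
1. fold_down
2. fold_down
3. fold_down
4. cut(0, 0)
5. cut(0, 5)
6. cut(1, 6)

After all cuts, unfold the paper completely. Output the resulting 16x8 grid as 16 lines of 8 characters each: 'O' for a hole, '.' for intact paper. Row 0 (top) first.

Op 1 fold_down: fold axis h@8; visible region now rows[8,16) x cols[0,8) = 8x8
Op 2 fold_down: fold axis h@12; visible region now rows[12,16) x cols[0,8) = 4x8
Op 3 fold_down: fold axis h@14; visible region now rows[14,16) x cols[0,8) = 2x8
Op 4 cut(0, 0): punch at orig (14,0); cuts so far [(14, 0)]; region rows[14,16) x cols[0,8) = 2x8
Op 5 cut(0, 5): punch at orig (14,5); cuts so far [(14, 0), (14, 5)]; region rows[14,16) x cols[0,8) = 2x8
Op 6 cut(1, 6): punch at orig (15,6); cuts so far [(14, 0), (14, 5), (15, 6)]; region rows[14,16) x cols[0,8) = 2x8
Unfold 1 (reflect across h@14): 6 holes -> [(12, 6), (13, 0), (13, 5), (14, 0), (14, 5), (15, 6)]
Unfold 2 (reflect across h@12): 12 holes -> [(8, 6), (9, 0), (9, 5), (10, 0), (10, 5), (11, 6), (12, 6), (13, 0), (13, 5), (14, 0), (14, 5), (15, 6)]
Unfold 3 (reflect across h@8): 24 holes -> [(0, 6), (1, 0), (1, 5), (2, 0), (2, 5), (3, 6), (4, 6), (5, 0), (5, 5), (6, 0), (6, 5), (7, 6), (8, 6), (9, 0), (9, 5), (10, 0), (10, 5), (11, 6), (12, 6), (13, 0), (13, 5), (14, 0), (14, 5), (15, 6)]

Answer: ......O.
O....O..
O....O..
......O.
......O.
O....O..
O....O..
......O.
......O.
O....O..
O....O..
......O.
......O.
O....O..
O....O..
......O.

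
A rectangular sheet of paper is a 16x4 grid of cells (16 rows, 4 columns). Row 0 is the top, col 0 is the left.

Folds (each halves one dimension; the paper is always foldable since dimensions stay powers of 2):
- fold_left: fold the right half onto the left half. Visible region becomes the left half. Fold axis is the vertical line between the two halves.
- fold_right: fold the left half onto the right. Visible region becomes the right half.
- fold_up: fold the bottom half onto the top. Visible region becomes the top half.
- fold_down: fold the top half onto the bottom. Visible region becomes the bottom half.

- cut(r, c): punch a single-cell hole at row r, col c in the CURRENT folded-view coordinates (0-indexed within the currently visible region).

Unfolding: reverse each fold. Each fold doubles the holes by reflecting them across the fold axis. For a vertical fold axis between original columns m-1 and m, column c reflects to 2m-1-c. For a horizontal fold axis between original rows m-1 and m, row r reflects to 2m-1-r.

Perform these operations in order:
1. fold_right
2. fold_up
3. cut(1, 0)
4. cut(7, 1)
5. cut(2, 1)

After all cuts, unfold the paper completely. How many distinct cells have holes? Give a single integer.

Op 1 fold_right: fold axis v@2; visible region now rows[0,16) x cols[2,4) = 16x2
Op 2 fold_up: fold axis h@8; visible region now rows[0,8) x cols[2,4) = 8x2
Op 3 cut(1, 0): punch at orig (1,2); cuts so far [(1, 2)]; region rows[0,8) x cols[2,4) = 8x2
Op 4 cut(7, 1): punch at orig (7,3); cuts so far [(1, 2), (7, 3)]; region rows[0,8) x cols[2,4) = 8x2
Op 5 cut(2, 1): punch at orig (2,3); cuts so far [(1, 2), (2, 3), (7, 3)]; region rows[0,8) x cols[2,4) = 8x2
Unfold 1 (reflect across h@8): 6 holes -> [(1, 2), (2, 3), (7, 3), (8, 3), (13, 3), (14, 2)]
Unfold 2 (reflect across v@2): 12 holes -> [(1, 1), (1, 2), (2, 0), (2, 3), (7, 0), (7, 3), (8, 0), (8, 3), (13, 0), (13, 3), (14, 1), (14, 2)]

Answer: 12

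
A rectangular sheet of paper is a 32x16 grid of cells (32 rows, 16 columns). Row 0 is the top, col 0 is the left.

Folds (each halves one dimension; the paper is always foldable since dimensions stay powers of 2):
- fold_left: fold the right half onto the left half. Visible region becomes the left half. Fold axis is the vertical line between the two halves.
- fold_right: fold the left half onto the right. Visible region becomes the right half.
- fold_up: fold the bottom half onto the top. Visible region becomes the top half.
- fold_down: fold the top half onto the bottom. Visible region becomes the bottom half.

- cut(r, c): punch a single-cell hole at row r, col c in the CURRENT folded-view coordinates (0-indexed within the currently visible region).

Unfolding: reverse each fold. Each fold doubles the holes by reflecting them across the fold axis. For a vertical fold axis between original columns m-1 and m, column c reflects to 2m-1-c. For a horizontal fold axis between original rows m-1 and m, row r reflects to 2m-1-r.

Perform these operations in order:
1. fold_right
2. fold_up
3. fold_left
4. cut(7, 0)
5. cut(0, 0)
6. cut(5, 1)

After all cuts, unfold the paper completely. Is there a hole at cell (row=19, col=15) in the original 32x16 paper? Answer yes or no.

Op 1 fold_right: fold axis v@8; visible region now rows[0,32) x cols[8,16) = 32x8
Op 2 fold_up: fold axis h@16; visible region now rows[0,16) x cols[8,16) = 16x8
Op 3 fold_left: fold axis v@12; visible region now rows[0,16) x cols[8,12) = 16x4
Op 4 cut(7, 0): punch at orig (7,8); cuts so far [(7, 8)]; region rows[0,16) x cols[8,12) = 16x4
Op 5 cut(0, 0): punch at orig (0,8); cuts so far [(0, 8), (7, 8)]; region rows[0,16) x cols[8,12) = 16x4
Op 6 cut(5, 1): punch at orig (5,9); cuts so far [(0, 8), (5, 9), (7, 8)]; region rows[0,16) x cols[8,12) = 16x4
Unfold 1 (reflect across v@12): 6 holes -> [(0, 8), (0, 15), (5, 9), (5, 14), (7, 8), (7, 15)]
Unfold 2 (reflect across h@16): 12 holes -> [(0, 8), (0, 15), (5, 9), (5, 14), (7, 8), (7, 15), (24, 8), (24, 15), (26, 9), (26, 14), (31, 8), (31, 15)]
Unfold 3 (reflect across v@8): 24 holes -> [(0, 0), (0, 7), (0, 8), (0, 15), (5, 1), (5, 6), (5, 9), (5, 14), (7, 0), (7, 7), (7, 8), (7, 15), (24, 0), (24, 7), (24, 8), (24, 15), (26, 1), (26, 6), (26, 9), (26, 14), (31, 0), (31, 7), (31, 8), (31, 15)]
Holes: [(0, 0), (0, 7), (0, 8), (0, 15), (5, 1), (5, 6), (5, 9), (5, 14), (7, 0), (7, 7), (7, 8), (7, 15), (24, 0), (24, 7), (24, 8), (24, 15), (26, 1), (26, 6), (26, 9), (26, 14), (31, 0), (31, 7), (31, 8), (31, 15)]

Answer: no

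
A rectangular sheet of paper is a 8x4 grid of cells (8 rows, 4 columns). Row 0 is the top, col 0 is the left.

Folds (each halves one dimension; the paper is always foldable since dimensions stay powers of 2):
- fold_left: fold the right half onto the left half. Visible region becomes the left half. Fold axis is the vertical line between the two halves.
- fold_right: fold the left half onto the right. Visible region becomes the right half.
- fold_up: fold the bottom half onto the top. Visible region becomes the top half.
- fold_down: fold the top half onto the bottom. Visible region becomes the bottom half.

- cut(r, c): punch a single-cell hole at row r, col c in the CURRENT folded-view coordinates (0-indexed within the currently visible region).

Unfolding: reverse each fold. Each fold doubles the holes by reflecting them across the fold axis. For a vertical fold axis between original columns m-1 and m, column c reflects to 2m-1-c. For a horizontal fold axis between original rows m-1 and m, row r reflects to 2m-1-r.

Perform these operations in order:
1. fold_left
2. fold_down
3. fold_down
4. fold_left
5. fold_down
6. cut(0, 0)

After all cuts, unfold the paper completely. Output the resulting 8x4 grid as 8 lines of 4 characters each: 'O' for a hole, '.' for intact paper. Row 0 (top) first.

Answer: OOOO
OOOO
OOOO
OOOO
OOOO
OOOO
OOOO
OOOO

Derivation:
Op 1 fold_left: fold axis v@2; visible region now rows[0,8) x cols[0,2) = 8x2
Op 2 fold_down: fold axis h@4; visible region now rows[4,8) x cols[0,2) = 4x2
Op 3 fold_down: fold axis h@6; visible region now rows[6,8) x cols[0,2) = 2x2
Op 4 fold_left: fold axis v@1; visible region now rows[6,8) x cols[0,1) = 2x1
Op 5 fold_down: fold axis h@7; visible region now rows[7,8) x cols[0,1) = 1x1
Op 6 cut(0, 0): punch at orig (7,0); cuts so far [(7, 0)]; region rows[7,8) x cols[0,1) = 1x1
Unfold 1 (reflect across h@7): 2 holes -> [(6, 0), (7, 0)]
Unfold 2 (reflect across v@1): 4 holes -> [(6, 0), (6, 1), (7, 0), (7, 1)]
Unfold 3 (reflect across h@6): 8 holes -> [(4, 0), (4, 1), (5, 0), (5, 1), (6, 0), (6, 1), (7, 0), (7, 1)]
Unfold 4 (reflect across h@4): 16 holes -> [(0, 0), (0, 1), (1, 0), (1, 1), (2, 0), (2, 1), (3, 0), (3, 1), (4, 0), (4, 1), (5, 0), (5, 1), (6, 0), (6, 1), (7, 0), (7, 1)]
Unfold 5 (reflect across v@2): 32 holes -> [(0, 0), (0, 1), (0, 2), (0, 3), (1, 0), (1, 1), (1, 2), (1, 3), (2, 0), (2, 1), (2, 2), (2, 3), (3, 0), (3, 1), (3, 2), (3, 3), (4, 0), (4, 1), (4, 2), (4, 3), (5, 0), (5, 1), (5, 2), (5, 3), (6, 0), (6, 1), (6, 2), (6, 3), (7, 0), (7, 1), (7, 2), (7, 3)]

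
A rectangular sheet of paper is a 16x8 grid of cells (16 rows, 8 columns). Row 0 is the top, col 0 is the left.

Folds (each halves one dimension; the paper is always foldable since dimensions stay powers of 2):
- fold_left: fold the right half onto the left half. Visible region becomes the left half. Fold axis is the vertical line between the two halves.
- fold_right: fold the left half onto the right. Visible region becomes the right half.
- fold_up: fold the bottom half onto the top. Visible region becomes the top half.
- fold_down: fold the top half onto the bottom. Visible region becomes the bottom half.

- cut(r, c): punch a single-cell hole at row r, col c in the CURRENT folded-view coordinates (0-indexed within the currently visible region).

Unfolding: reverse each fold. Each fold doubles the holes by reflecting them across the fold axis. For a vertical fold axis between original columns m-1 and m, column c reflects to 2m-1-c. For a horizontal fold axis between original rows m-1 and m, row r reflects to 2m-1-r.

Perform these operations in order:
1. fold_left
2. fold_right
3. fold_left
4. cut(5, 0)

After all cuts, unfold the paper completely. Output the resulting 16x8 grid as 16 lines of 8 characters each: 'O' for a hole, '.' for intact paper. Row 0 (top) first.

Answer: ........
........
........
........
........
OOOOOOOO
........
........
........
........
........
........
........
........
........
........

Derivation:
Op 1 fold_left: fold axis v@4; visible region now rows[0,16) x cols[0,4) = 16x4
Op 2 fold_right: fold axis v@2; visible region now rows[0,16) x cols[2,4) = 16x2
Op 3 fold_left: fold axis v@3; visible region now rows[0,16) x cols[2,3) = 16x1
Op 4 cut(5, 0): punch at orig (5,2); cuts so far [(5, 2)]; region rows[0,16) x cols[2,3) = 16x1
Unfold 1 (reflect across v@3): 2 holes -> [(5, 2), (5, 3)]
Unfold 2 (reflect across v@2): 4 holes -> [(5, 0), (5, 1), (5, 2), (5, 3)]
Unfold 3 (reflect across v@4): 8 holes -> [(5, 0), (5, 1), (5, 2), (5, 3), (5, 4), (5, 5), (5, 6), (5, 7)]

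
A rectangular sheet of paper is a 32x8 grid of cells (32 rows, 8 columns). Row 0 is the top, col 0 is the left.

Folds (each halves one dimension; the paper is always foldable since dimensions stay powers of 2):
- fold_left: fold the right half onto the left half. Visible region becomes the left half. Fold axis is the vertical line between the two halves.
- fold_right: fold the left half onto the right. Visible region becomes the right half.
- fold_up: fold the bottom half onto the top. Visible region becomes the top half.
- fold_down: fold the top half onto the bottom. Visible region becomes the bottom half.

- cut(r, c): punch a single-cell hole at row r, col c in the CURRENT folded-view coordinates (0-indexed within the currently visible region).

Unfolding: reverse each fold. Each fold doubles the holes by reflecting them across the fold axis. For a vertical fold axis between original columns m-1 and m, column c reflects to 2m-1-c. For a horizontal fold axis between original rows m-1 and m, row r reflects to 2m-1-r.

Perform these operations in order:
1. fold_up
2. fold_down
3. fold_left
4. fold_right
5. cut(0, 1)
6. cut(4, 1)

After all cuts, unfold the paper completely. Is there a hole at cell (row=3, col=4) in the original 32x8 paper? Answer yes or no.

Answer: yes

Derivation:
Op 1 fold_up: fold axis h@16; visible region now rows[0,16) x cols[0,8) = 16x8
Op 2 fold_down: fold axis h@8; visible region now rows[8,16) x cols[0,8) = 8x8
Op 3 fold_left: fold axis v@4; visible region now rows[8,16) x cols[0,4) = 8x4
Op 4 fold_right: fold axis v@2; visible region now rows[8,16) x cols[2,4) = 8x2
Op 5 cut(0, 1): punch at orig (8,3); cuts so far [(8, 3)]; region rows[8,16) x cols[2,4) = 8x2
Op 6 cut(4, 1): punch at orig (12,3); cuts so far [(8, 3), (12, 3)]; region rows[8,16) x cols[2,4) = 8x2
Unfold 1 (reflect across v@2): 4 holes -> [(8, 0), (8, 3), (12, 0), (12, 3)]
Unfold 2 (reflect across v@4): 8 holes -> [(8, 0), (8, 3), (8, 4), (8, 7), (12, 0), (12, 3), (12, 4), (12, 7)]
Unfold 3 (reflect across h@8): 16 holes -> [(3, 0), (3, 3), (3, 4), (3, 7), (7, 0), (7, 3), (7, 4), (7, 7), (8, 0), (8, 3), (8, 4), (8, 7), (12, 0), (12, 3), (12, 4), (12, 7)]
Unfold 4 (reflect across h@16): 32 holes -> [(3, 0), (3, 3), (3, 4), (3, 7), (7, 0), (7, 3), (7, 4), (7, 7), (8, 0), (8, 3), (8, 4), (8, 7), (12, 0), (12, 3), (12, 4), (12, 7), (19, 0), (19, 3), (19, 4), (19, 7), (23, 0), (23, 3), (23, 4), (23, 7), (24, 0), (24, 3), (24, 4), (24, 7), (28, 0), (28, 3), (28, 4), (28, 7)]
Holes: [(3, 0), (3, 3), (3, 4), (3, 7), (7, 0), (7, 3), (7, 4), (7, 7), (8, 0), (8, 3), (8, 4), (8, 7), (12, 0), (12, 3), (12, 4), (12, 7), (19, 0), (19, 3), (19, 4), (19, 7), (23, 0), (23, 3), (23, 4), (23, 7), (24, 0), (24, 3), (24, 4), (24, 7), (28, 0), (28, 3), (28, 4), (28, 7)]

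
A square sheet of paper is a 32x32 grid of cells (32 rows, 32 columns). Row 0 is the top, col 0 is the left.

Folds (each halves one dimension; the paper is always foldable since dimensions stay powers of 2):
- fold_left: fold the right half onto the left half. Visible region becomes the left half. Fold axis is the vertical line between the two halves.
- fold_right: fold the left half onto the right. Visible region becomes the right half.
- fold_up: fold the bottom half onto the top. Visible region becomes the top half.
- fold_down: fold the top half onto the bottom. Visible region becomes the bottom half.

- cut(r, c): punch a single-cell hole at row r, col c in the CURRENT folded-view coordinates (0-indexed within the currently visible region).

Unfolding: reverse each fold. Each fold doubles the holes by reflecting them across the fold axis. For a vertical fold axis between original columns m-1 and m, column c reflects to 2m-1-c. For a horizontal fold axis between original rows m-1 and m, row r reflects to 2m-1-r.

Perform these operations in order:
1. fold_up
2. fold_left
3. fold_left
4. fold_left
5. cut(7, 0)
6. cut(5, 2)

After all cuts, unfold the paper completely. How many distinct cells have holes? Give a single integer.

Op 1 fold_up: fold axis h@16; visible region now rows[0,16) x cols[0,32) = 16x32
Op 2 fold_left: fold axis v@16; visible region now rows[0,16) x cols[0,16) = 16x16
Op 3 fold_left: fold axis v@8; visible region now rows[0,16) x cols[0,8) = 16x8
Op 4 fold_left: fold axis v@4; visible region now rows[0,16) x cols[0,4) = 16x4
Op 5 cut(7, 0): punch at orig (7,0); cuts so far [(7, 0)]; region rows[0,16) x cols[0,4) = 16x4
Op 6 cut(5, 2): punch at orig (5,2); cuts so far [(5, 2), (7, 0)]; region rows[0,16) x cols[0,4) = 16x4
Unfold 1 (reflect across v@4): 4 holes -> [(5, 2), (5, 5), (7, 0), (7, 7)]
Unfold 2 (reflect across v@8): 8 holes -> [(5, 2), (5, 5), (5, 10), (5, 13), (7, 0), (7, 7), (7, 8), (7, 15)]
Unfold 3 (reflect across v@16): 16 holes -> [(5, 2), (5, 5), (5, 10), (5, 13), (5, 18), (5, 21), (5, 26), (5, 29), (7, 0), (7, 7), (7, 8), (7, 15), (7, 16), (7, 23), (7, 24), (7, 31)]
Unfold 4 (reflect across h@16): 32 holes -> [(5, 2), (5, 5), (5, 10), (5, 13), (5, 18), (5, 21), (5, 26), (5, 29), (7, 0), (7, 7), (7, 8), (7, 15), (7, 16), (7, 23), (7, 24), (7, 31), (24, 0), (24, 7), (24, 8), (24, 15), (24, 16), (24, 23), (24, 24), (24, 31), (26, 2), (26, 5), (26, 10), (26, 13), (26, 18), (26, 21), (26, 26), (26, 29)]

Answer: 32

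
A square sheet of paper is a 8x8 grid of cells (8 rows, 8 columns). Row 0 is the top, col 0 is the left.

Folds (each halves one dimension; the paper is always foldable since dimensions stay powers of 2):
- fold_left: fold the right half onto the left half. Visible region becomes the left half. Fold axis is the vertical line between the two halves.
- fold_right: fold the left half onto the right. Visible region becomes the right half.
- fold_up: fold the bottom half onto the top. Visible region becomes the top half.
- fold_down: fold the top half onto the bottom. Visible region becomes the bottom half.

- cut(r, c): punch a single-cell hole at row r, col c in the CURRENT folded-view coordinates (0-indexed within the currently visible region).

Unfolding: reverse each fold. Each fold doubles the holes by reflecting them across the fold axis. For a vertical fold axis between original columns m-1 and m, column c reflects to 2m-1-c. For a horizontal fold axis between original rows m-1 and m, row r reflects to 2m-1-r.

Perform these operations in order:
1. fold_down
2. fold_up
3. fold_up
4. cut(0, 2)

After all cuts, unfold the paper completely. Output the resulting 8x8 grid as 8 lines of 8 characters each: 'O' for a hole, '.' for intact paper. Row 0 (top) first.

Answer: ..O.....
..O.....
..O.....
..O.....
..O.....
..O.....
..O.....
..O.....

Derivation:
Op 1 fold_down: fold axis h@4; visible region now rows[4,8) x cols[0,8) = 4x8
Op 2 fold_up: fold axis h@6; visible region now rows[4,6) x cols[0,8) = 2x8
Op 3 fold_up: fold axis h@5; visible region now rows[4,5) x cols[0,8) = 1x8
Op 4 cut(0, 2): punch at orig (4,2); cuts so far [(4, 2)]; region rows[4,5) x cols[0,8) = 1x8
Unfold 1 (reflect across h@5): 2 holes -> [(4, 2), (5, 2)]
Unfold 2 (reflect across h@6): 4 holes -> [(4, 2), (5, 2), (6, 2), (7, 2)]
Unfold 3 (reflect across h@4): 8 holes -> [(0, 2), (1, 2), (2, 2), (3, 2), (4, 2), (5, 2), (6, 2), (7, 2)]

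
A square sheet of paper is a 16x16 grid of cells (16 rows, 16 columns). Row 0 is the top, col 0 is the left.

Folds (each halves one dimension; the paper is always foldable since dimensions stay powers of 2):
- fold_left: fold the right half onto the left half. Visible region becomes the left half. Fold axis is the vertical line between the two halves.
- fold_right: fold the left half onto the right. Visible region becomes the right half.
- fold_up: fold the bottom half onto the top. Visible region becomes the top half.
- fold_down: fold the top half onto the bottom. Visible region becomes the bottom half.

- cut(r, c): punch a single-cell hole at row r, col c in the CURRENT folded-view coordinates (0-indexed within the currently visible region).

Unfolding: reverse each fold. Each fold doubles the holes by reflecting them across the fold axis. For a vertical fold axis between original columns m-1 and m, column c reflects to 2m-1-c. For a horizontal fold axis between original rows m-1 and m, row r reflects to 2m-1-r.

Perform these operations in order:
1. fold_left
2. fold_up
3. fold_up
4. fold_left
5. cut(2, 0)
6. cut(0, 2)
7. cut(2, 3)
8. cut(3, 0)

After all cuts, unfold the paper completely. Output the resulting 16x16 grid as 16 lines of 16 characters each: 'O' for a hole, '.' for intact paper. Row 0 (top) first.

Answer: ..O..O....O..O..
................
O..OO..OO..OO..O
O......OO......O
O......OO......O
O..OO..OO..OO..O
................
..O..O....O..O..
..O..O....O..O..
................
O..OO..OO..OO..O
O......OO......O
O......OO......O
O..OO..OO..OO..O
................
..O..O....O..O..

Derivation:
Op 1 fold_left: fold axis v@8; visible region now rows[0,16) x cols[0,8) = 16x8
Op 2 fold_up: fold axis h@8; visible region now rows[0,8) x cols[0,8) = 8x8
Op 3 fold_up: fold axis h@4; visible region now rows[0,4) x cols[0,8) = 4x8
Op 4 fold_left: fold axis v@4; visible region now rows[0,4) x cols[0,4) = 4x4
Op 5 cut(2, 0): punch at orig (2,0); cuts so far [(2, 0)]; region rows[0,4) x cols[0,4) = 4x4
Op 6 cut(0, 2): punch at orig (0,2); cuts so far [(0, 2), (2, 0)]; region rows[0,4) x cols[0,4) = 4x4
Op 7 cut(2, 3): punch at orig (2,3); cuts so far [(0, 2), (2, 0), (2, 3)]; region rows[0,4) x cols[0,4) = 4x4
Op 8 cut(3, 0): punch at orig (3,0); cuts so far [(0, 2), (2, 0), (2, 3), (3, 0)]; region rows[0,4) x cols[0,4) = 4x4
Unfold 1 (reflect across v@4): 8 holes -> [(0, 2), (0, 5), (2, 0), (2, 3), (2, 4), (2, 7), (3, 0), (3, 7)]
Unfold 2 (reflect across h@4): 16 holes -> [(0, 2), (0, 5), (2, 0), (2, 3), (2, 4), (2, 7), (3, 0), (3, 7), (4, 0), (4, 7), (5, 0), (5, 3), (5, 4), (5, 7), (7, 2), (7, 5)]
Unfold 3 (reflect across h@8): 32 holes -> [(0, 2), (0, 5), (2, 0), (2, 3), (2, 4), (2, 7), (3, 0), (3, 7), (4, 0), (4, 7), (5, 0), (5, 3), (5, 4), (5, 7), (7, 2), (7, 5), (8, 2), (8, 5), (10, 0), (10, 3), (10, 4), (10, 7), (11, 0), (11, 7), (12, 0), (12, 7), (13, 0), (13, 3), (13, 4), (13, 7), (15, 2), (15, 5)]
Unfold 4 (reflect across v@8): 64 holes -> [(0, 2), (0, 5), (0, 10), (0, 13), (2, 0), (2, 3), (2, 4), (2, 7), (2, 8), (2, 11), (2, 12), (2, 15), (3, 0), (3, 7), (3, 8), (3, 15), (4, 0), (4, 7), (4, 8), (4, 15), (5, 0), (5, 3), (5, 4), (5, 7), (5, 8), (5, 11), (5, 12), (5, 15), (7, 2), (7, 5), (7, 10), (7, 13), (8, 2), (8, 5), (8, 10), (8, 13), (10, 0), (10, 3), (10, 4), (10, 7), (10, 8), (10, 11), (10, 12), (10, 15), (11, 0), (11, 7), (11, 8), (11, 15), (12, 0), (12, 7), (12, 8), (12, 15), (13, 0), (13, 3), (13, 4), (13, 7), (13, 8), (13, 11), (13, 12), (13, 15), (15, 2), (15, 5), (15, 10), (15, 13)]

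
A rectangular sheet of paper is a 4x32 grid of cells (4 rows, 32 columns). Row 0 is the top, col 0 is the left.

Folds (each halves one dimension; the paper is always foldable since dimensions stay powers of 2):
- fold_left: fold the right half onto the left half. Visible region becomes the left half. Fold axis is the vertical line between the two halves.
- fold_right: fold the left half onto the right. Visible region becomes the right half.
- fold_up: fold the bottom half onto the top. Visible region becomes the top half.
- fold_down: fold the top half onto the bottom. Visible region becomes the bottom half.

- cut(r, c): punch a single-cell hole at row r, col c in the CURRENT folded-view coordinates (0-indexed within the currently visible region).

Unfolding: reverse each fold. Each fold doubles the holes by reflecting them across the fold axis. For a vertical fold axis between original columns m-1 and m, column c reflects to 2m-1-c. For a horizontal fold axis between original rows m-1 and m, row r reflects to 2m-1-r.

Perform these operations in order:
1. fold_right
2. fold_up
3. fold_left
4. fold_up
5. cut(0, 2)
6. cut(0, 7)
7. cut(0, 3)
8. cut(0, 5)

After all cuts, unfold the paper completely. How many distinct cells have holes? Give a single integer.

Op 1 fold_right: fold axis v@16; visible region now rows[0,4) x cols[16,32) = 4x16
Op 2 fold_up: fold axis h@2; visible region now rows[0,2) x cols[16,32) = 2x16
Op 3 fold_left: fold axis v@24; visible region now rows[0,2) x cols[16,24) = 2x8
Op 4 fold_up: fold axis h@1; visible region now rows[0,1) x cols[16,24) = 1x8
Op 5 cut(0, 2): punch at orig (0,18); cuts so far [(0, 18)]; region rows[0,1) x cols[16,24) = 1x8
Op 6 cut(0, 7): punch at orig (0,23); cuts so far [(0, 18), (0, 23)]; region rows[0,1) x cols[16,24) = 1x8
Op 7 cut(0, 3): punch at orig (0,19); cuts so far [(0, 18), (0, 19), (0, 23)]; region rows[0,1) x cols[16,24) = 1x8
Op 8 cut(0, 5): punch at orig (0,21); cuts so far [(0, 18), (0, 19), (0, 21), (0, 23)]; region rows[0,1) x cols[16,24) = 1x8
Unfold 1 (reflect across h@1): 8 holes -> [(0, 18), (0, 19), (0, 21), (0, 23), (1, 18), (1, 19), (1, 21), (1, 23)]
Unfold 2 (reflect across v@24): 16 holes -> [(0, 18), (0, 19), (0, 21), (0, 23), (0, 24), (0, 26), (0, 28), (0, 29), (1, 18), (1, 19), (1, 21), (1, 23), (1, 24), (1, 26), (1, 28), (1, 29)]
Unfold 3 (reflect across h@2): 32 holes -> [(0, 18), (0, 19), (0, 21), (0, 23), (0, 24), (0, 26), (0, 28), (0, 29), (1, 18), (1, 19), (1, 21), (1, 23), (1, 24), (1, 26), (1, 28), (1, 29), (2, 18), (2, 19), (2, 21), (2, 23), (2, 24), (2, 26), (2, 28), (2, 29), (3, 18), (3, 19), (3, 21), (3, 23), (3, 24), (3, 26), (3, 28), (3, 29)]
Unfold 4 (reflect across v@16): 64 holes -> [(0, 2), (0, 3), (0, 5), (0, 7), (0, 8), (0, 10), (0, 12), (0, 13), (0, 18), (0, 19), (0, 21), (0, 23), (0, 24), (0, 26), (0, 28), (0, 29), (1, 2), (1, 3), (1, 5), (1, 7), (1, 8), (1, 10), (1, 12), (1, 13), (1, 18), (1, 19), (1, 21), (1, 23), (1, 24), (1, 26), (1, 28), (1, 29), (2, 2), (2, 3), (2, 5), (2, 7), (2, 8), (2, 10), (2, 12), (2, 13), (2, 18), (2, 19), (2, 21), (2, 23), (2, 24), (2, 26), (2, 28), (2, 29), (3, 2), (3, 3), (3, 5), (3, 7), (3, 8), (3, 10), (3, 12), (3, 13), (3, 18), (3, 19), (3, 21), (3, 23), (3, 24), (3, 26), (3, 28), (3, 29)]

Answer: 64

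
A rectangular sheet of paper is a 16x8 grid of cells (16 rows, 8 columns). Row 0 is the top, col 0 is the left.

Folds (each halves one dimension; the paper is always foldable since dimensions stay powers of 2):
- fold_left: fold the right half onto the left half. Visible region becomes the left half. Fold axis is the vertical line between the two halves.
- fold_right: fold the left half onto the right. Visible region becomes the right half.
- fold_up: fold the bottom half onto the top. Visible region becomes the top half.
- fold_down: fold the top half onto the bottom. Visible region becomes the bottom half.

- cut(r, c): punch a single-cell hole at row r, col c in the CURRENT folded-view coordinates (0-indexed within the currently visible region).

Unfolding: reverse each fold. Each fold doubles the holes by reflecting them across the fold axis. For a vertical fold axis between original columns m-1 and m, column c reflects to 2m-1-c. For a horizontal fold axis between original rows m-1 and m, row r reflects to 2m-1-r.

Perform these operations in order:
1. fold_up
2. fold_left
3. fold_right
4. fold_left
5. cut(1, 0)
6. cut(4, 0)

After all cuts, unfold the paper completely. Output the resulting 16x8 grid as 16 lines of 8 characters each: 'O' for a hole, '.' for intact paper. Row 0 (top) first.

Op 1 fold_up: fold axis h@8; visible region now rows[0,8) x cols[0,8) = 8x8
Op 2 fold_left: fold axis v@4; visible region now rows[0,8) x cols[0,4) = 8x4
Op 3 fold_right: fold axis v@2; visible region now rows[0,8) x cols[2,4) = 8x2
Op 4 fold_left: fold axis v@3; visible region now rows[0,8) x cols[2,3) = 8x1
Op 5 cut(1, 0): punch at orig (1,2); cuts so far [(1, 2)]; region rows[0,8) x cols[2,3) = 8x1
Op 6 cut(4, 0): punch at orig (4,2); cuts so far [(1, 2), (4, 2)]; region rows[0,8) x cols[2,3) = 8x1
Unfold 1 (reflect across v@3): 4 holes -> [(1, 2), (1, 3), (4, 2), (4, 3)]
Unfold 2 (reflect across v@2): 8 holes -> [(1, 0), (1, 1), (1, 2), (1, 3), (4, 0), (4, 1), (4, 2), (4, 3)]
Unfold 3 (reflect across v@4): 16 holes -> [(1, 0), (1, 1), (1, 2), (1, 3), (1, 4), (1, 5), (1, 6), (1, 7), (4, 0), (4, 1), (4, 2), (4, 3), (4, 4), (4, 5), (4, 6), (4, 7)]
Unfold 4 (reflect across h@8): 32 holes -> [(1, 0), (1, 1), (1, 2), (1, 3), (1, 4), (1, 5), (1, 6), (1, 7), (4, 0), (4, 1), (4, 2), (4, 3), (4, 4), (4, 5), (4, 6), (4, 7), (11, 0), (11, 1), (11, 2), (11, 3), (11, 4), (11, 5), (11, 6), (11, 7), (14, 0), (14, 1), (14, 2), (14, 3), (14, 4), (14, 5), (14, 6), (14, 7)]

Answer: ........
OOOOOOOO
........
........
OOOOOOOO
........
........
........
........
........
........
OOOOOOOO
........
........
OOOOOOOO
........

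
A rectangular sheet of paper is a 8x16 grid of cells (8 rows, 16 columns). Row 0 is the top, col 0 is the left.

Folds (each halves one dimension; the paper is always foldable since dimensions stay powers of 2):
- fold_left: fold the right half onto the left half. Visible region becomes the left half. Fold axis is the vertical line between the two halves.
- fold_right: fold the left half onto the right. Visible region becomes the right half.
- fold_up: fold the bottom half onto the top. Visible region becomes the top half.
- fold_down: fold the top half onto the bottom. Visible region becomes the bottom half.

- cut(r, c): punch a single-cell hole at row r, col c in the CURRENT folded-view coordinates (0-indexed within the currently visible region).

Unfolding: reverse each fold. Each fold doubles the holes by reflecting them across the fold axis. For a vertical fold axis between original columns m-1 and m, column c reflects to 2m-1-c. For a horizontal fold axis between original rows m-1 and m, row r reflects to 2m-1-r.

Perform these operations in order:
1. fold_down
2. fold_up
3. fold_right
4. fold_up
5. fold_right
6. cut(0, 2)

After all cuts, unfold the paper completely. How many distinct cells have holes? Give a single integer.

Answer: 32

Derivation:
Op 1 fold_down: fold axis h@4; visible region now rows[4,8) x cols[0,16) = 4x16
Op 2 fold_up: fold axis h@6; visible region now rows[4,6) x cols[0,16) = 2x16
Op 3 fold_right: fold axis v@8; visible region now rows[4,6) x cols[8,16) = 2x8
Op 4 fold_up: fold axis h@5; visible region now rows[4,5) x cols[8,16) = 1x8
Op 5 fold_right: fold axis v@12; visible region now rows[4,5) x cols[12,16) = 1x4
Op 6 cut(0, 2): punch at orig (4,14); cuts so far [(4, 14)]; region rows[4,5) x cols[12,16) = 1x4
Unfold 1 (reflect across v@12): 2 holes -> [(4, 9), (4, 14)]
Unfold 2 (reflect across h@5): 4 holes -> [(4, 9), (4, 14), (5, 9), (5, 14)]
Unfold 3 (reflect across v@8): 8 holes -> [(4, 1), (4, 6), (4, 9), (4, 14), (5, 1), (5, 6), (5, 9), (5, 14)]
Unfold 4 (reflect across h@6): 16 holes -> [(4, 1), (4, 6), (4, 9), (4, 14), (5, 1), (5, 6), (5, 9), (5, 14), (6, 1), (6, 6), (6, 9), (6, 14), (7, 1), (7, 6), (7, 9), (7, 14)]
Unfold 5 (reflect across h@4): 32 holes -> [(0, 1), (0, 6), (0, 9), (0, 14), (1, 1), (1, 6), (1, 9), (1, 14), (2, 1), (2, 6), (2, 9), (2, 14), (3, 1), (3, 6), (3, 9), (3, 14), (4, 1), (4, 6), (4, 9), (4, 14), (5, 1), (5, 6), (5, 9), (5, 14), (6, 1), (6, 6), (6, 9), (6, 14), (7, 1), (7, 6), (7, 9), (7, 14)]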